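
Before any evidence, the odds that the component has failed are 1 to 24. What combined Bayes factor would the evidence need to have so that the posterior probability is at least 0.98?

Prior odds = 1/24.
Target odds = 0.98/0.02 = 49.
Required Bayes factor = 49 ÷ (1/24) = 1176.

1176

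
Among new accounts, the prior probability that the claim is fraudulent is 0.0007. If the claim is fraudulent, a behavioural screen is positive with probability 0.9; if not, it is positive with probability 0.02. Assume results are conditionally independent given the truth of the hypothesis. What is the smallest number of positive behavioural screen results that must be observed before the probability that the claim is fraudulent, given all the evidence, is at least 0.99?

Prior odds: 0.0007 ÷ 0.9993 = 7/9993.
Likelihood ratio of a positive = 0.9/0.02 = 45.
Target posterior odds = 0.99/0.01 = 99.
Need (7/9993) × 45ⁿ ≥ 99, i.e. 45ⁿ ≥ 989307/7.
45³ = 91125 falls short of 989307/7 but 45⁴ = 4100625 reaches it, so n = 4.

4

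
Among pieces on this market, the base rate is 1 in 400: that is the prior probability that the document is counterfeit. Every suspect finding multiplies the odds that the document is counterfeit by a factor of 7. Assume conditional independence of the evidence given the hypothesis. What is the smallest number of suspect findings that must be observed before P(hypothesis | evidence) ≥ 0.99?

6

Prior odds = 0.0025/0.9975 = 1/399.
Likelihood ratio per suspect finding = 7.
Target odds: 0.99 ÷ 0.01 = 99.
Require 7ⁿ ≥ 99 ÷ (1/399) = 39501.
7⁵ = 16807 falls short of 39501 but 7⁶ = 117649 reaches it, so n = 6.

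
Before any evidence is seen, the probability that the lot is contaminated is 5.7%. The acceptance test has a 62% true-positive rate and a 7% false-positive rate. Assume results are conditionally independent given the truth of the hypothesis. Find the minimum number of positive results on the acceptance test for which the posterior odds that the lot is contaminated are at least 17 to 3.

3

Prior odds = 0.057/0.943 = 57/943.
Likelihood ratio of a positive result = 0.62/0.07 = 62/7.
Target odds = 17/3.
Need (57/943) × (62/7)ⁿ ≥ 17/3, i.e. (62/7)ⁿ ≥ 16031/171.
(62/7)² = 3844/49 falls short of 16031/171 but (62/7)³ = 238328/343 reaches it, so n = 3.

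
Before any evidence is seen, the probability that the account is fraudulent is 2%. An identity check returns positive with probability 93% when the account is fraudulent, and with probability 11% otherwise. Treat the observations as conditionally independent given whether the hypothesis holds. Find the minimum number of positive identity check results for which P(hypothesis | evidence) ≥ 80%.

Prior odds: 0.02 ÷ 0.98 = 1/49.
Likelihood ratio of a positive result = 0.93/0.11 = 93/11.
Target odds: 0.8 ÷ 0.2 = 4.
Require (93/11)ⁿ ≥ 4 ÷ (1/49) = 196.
(93/11)² = 8649/121 falls short of 196 but (93/11)³ = 804357/1331 reaches it, so n = 3.

3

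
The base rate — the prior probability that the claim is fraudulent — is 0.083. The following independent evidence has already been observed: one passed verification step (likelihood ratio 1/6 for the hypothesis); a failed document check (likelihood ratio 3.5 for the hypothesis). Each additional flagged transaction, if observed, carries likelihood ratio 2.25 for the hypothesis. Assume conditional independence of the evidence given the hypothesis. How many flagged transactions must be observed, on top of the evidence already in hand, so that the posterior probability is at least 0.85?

Prior odds = 0.083/0.917 = 83/917.
Combined Bayes factor of the evidence already in hand = (1/6) × 3.5 = 7/12.
Odds after that evidence = (83/917) × 7/12 = 83/1572.
Target odds = 0.85/0.15 = 17/3.
Need 2.25ⁿ ≥ 17/3 ÷ (83/1572) = 8908/83.
2.25⁵ = 59049/1024 falls short of 8908/83 but 2.25⁶ = 531441/4096 reaches it, so n = 6.

6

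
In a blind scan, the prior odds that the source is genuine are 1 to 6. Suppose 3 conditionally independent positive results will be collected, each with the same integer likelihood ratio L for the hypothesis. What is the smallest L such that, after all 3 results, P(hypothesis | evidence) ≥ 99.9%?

19

Prior odds = 1/6.
Target odds = 0.999/0.001 = 999.
Need L³ ≥ 999 ÷ (1/6) = 5994.
18³ = 5832 < 5994 ≤ 6859 = 19³, so L = 19.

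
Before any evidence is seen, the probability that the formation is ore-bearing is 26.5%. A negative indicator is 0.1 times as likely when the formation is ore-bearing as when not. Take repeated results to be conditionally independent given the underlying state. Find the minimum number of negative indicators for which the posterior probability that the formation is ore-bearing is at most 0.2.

Prior odds: 0.265 ÷ 0.735 = 53/147.
Likelihood ratio per negative indicator = 0.1.
Target odds: 0.2 ÷ 0.8 = 0.25.
Require 0.1ⁿ ≤ 0.25 ÷ (53/147) = 147/212.
0.1¹ = 0.1, which is already at or below the required 147/212; so n = 1.

1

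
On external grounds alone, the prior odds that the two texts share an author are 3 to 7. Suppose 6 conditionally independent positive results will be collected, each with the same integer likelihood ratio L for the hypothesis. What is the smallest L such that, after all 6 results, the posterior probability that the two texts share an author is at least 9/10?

Prior odds = 3/7.
Target odds = 0.9/0.1 = 9.
Need L⁶ ≥ 9 ÷ (3/7) = 21.
1⁶ = 1 < 21 ≤ 64 = 2⁶, so L = 2.

2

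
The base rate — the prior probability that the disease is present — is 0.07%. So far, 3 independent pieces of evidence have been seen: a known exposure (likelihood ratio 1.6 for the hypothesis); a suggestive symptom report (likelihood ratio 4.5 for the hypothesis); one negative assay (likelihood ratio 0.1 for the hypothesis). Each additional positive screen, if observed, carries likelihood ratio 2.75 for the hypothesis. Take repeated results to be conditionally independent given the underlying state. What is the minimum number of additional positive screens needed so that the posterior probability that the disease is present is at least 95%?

Prior odds = 0.0007/0.9993 = 7/9993.
Combined Bayes factor of the evidence already in hand = 1.6 × 4.5 × 0.1 = 0.72.
Odds after that evidence = (7/9993) × 0.72 = 42/83275.
Target odds = 0.95/0.05 = 19.
Need 2.75ⁿ ≥ 19 ÷ (42/83275) = 1582225/42.
2.75¹⁰ ≈24735.9 falls short of 1582225/42 but 2.75¹¹ ≈68023.6 reaches it, so n = 11.

11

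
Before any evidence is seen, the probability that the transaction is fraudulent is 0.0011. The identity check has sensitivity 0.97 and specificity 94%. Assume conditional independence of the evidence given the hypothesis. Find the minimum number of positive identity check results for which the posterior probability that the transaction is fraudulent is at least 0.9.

4

Prior odds: 0.0011 ÷ 0.9989 = 11/9989.
False-positive rate = 1 − 0.94 = 0.06; likelihood ratio of a positive = 0.97/0.06 = 97/6.
Target posterior odds = 0.9/0.1 = 9.
Need (11/9989) × (97/6)ⁿ ≥ 9, i.e. (97/6)ⁿ ≥ 89901/11.
(97/6)³ = 912673/216 falls short of 89901/11 but (97/6)⁴ = 88529281/1296 reaches it, so n = 4.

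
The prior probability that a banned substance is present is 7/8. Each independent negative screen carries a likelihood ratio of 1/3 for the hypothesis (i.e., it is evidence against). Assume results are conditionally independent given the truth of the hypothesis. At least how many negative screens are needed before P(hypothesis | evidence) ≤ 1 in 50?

6

Prior odds: 0.875 ÷ 0.125 = 7.
Likelihood ratio per negative screen = 1/3.
Target posterior odds = 0.02/0.98 = 1/49.
Need 7 × (1/3)ⁿ ≤ 1/49, i.e. (1/3)ⁿ ≤ 1/343.
(1/3)⁵ = 1/243 is still above 1/343 but (1/3)⁶ = 1/729 is at or below it, so n = 6.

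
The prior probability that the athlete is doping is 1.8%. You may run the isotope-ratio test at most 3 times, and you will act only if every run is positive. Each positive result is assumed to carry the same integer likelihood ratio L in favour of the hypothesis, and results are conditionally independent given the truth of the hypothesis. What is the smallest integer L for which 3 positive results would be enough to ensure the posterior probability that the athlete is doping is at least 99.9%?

Prior odds = 0.018/0.982 = 9/491.
Target odds = 0.999/0.001 = 999.
Need L³ ≥ 999 ÷ (9/491) = 54501.
37³ = 50653 < 54501 ≤ 54872 = 38³, so L = 38.

38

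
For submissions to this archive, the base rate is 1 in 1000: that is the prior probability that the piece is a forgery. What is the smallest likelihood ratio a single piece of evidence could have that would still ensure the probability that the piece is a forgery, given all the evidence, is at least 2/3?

Prior odds = 0.001/0.999 = 1/999.
Target odds = (2/3)/(1/3) = 2.
Required Bayes factor = 2 ÷ (1/999) = 1998.

1998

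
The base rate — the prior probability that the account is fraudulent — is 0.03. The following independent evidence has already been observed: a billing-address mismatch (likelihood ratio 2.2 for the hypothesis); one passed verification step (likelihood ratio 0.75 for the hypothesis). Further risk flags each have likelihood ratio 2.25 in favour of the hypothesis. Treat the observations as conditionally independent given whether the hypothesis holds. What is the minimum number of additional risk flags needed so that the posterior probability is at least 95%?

8

Prior odds = 0.03/0.97 = 3/97.
Combined Bayes factor of the evidence already in hand = 2.2 × 0.75 = 1.65.
Odds after that evidence = (3/97) × 1.65 = 99/1940.
Target odds = 0.95/0.05 = 19.
Need 2.25ⁿ ≥ 19 ÷ (99/1940) = 36860/99.
2.25⁷ = 4782969/16384 falls short of 36860/99 but 2.25⁸ = 43046721/65536 reaches it, so n = 8.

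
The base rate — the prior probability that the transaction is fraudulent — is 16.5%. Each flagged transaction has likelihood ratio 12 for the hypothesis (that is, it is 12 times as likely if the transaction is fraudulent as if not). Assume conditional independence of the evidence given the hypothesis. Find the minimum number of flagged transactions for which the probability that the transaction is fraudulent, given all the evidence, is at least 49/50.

3

Prior odds: 0.165 ÷ 0.835 = 33/167.
Likelihood ratio per flagged transaction = 12.
Target odds: 0.98 ÷ 0.02 = 49.
Need (33/167) × 12ⁿ ≥ 49, i.e. 12ⁿ ≥ 8183/33.
12² = 144 falls short of 8183/33 but 12³ = 1728 reaches it, so n = 3.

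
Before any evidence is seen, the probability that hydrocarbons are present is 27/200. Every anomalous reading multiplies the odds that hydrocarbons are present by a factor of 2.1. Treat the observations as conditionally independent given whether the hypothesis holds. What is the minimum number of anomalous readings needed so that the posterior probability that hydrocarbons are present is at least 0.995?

10

Prior odds: 0.135 ÷ 0.865 = 27/173.
Likelihood ratio per anomalous reading = 2.1.
Target posterior odds = 0.995/0.005 = 199.
Need (27/173) × 2.1ⁿ ≥ 199, i.e. 2.1ⁿ ≥ 34427/27.
2.1⁹ ≈794.28 falls short of 34427/27 but 2.1¹⁰ ≈1667.99 reaches it, so n = 10.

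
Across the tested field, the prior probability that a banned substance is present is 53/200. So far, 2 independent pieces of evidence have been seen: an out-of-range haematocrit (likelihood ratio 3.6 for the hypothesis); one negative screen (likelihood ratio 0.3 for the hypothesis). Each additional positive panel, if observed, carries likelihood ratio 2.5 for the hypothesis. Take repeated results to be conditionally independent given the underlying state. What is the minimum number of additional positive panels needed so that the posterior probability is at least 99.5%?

Prior odds = 0.265/0.735 = 53/147.
Combined Bayes factor of the evidence already in hand = 3.6 × 0.3 = 1.08.
Odds after that evidence = (53/147) × 1.08 = 477/1225.
Target odds = 0.995/0.005 = 199.
Need 2.5ⁿ ≥ 199 ÷ (477/1225) = 243775/477.
2.5⁶ = 244.140625 falls short of 243775/477 but 2.5⁷ = 610.3515625 reaches it, so n = 7.

7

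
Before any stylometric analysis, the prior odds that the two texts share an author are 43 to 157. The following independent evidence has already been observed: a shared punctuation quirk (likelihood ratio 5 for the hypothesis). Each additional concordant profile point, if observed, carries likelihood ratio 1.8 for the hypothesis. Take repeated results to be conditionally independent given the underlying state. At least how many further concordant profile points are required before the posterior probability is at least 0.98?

Prior odds = 43/157.
Bayes factor of the evidence already in hand = 5.
Odds after that evidence = (43/157) × 5 = 215/157.
Target odds = 0.98/0.02 = 49.
Need 1.8ⁿ ≥ 49 ÷ (215/157) = 7693/215.
1.8⁶ = 531441/15625 falls short of 7693/215 but 1.8⁷ = 4782969/78125 reaches it, so n = 7.

7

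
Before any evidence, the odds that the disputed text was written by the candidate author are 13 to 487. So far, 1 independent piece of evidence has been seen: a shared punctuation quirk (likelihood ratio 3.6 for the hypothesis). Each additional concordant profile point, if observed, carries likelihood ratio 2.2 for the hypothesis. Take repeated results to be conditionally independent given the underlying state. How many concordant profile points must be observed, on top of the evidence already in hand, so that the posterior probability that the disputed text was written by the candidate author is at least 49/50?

Prior odds = 13/487.
Bayes factor of the evidence already in hand = 3.6.
Odds after that evidence = (13/487) × 3.6 = 234/2435.
Target odds = 0.98/0.02 = 49.
Need 2.2ⁿ ≥ 49 ÷ (234/2435) = 119315/234.
2.2⁷ = 19487171/78125 falls short of 119315/234 but 2.2⁸ = 214358881/390625 reaches it, so n = 8.

8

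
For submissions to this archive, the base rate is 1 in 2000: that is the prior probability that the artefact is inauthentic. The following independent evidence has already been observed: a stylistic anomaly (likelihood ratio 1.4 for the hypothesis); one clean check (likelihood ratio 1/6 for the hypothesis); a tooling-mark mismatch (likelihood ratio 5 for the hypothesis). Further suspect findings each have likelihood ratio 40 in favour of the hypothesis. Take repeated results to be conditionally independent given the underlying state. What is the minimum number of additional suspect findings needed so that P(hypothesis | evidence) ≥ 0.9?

Prior odds = 0.0005/0.9995 = 1/1999.
Combined Bayes factor of the evidence already in hand = 1.4 × (1/6) × 5 = 7/6.
Odds after that evidence = (1/1999) × 7/6 = 7/11994.
Target odds = 0.9/0.1 = 9.
Need 40ⁿ ≥ 9 ÷ (7/11994) = 107946/7.
40² = 1600 falls short of 107946/7 but 40³ = 64000 reaches it, so n = 3.

3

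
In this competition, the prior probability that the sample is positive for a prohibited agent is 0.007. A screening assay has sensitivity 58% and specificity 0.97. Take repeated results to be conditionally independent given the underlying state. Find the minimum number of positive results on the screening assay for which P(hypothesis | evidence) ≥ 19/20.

Prior odds: 0.007 ÷ 0.993 = 7/993.
False-positive rate = 1 − 0.97 = 0.03; likelihood ratio of a positive = 0.58/0.03 = 58/3.
Target posterior odds = 0.95/0.05 = 19.
Require (58/3)ⁿ ≥ 19 ÷ (7/993) = 18867/7.
(58/3)² = 3364/9 falls short of 18867/7 but (58/3)³ = 195112/27 reaches it, so n = 3.

3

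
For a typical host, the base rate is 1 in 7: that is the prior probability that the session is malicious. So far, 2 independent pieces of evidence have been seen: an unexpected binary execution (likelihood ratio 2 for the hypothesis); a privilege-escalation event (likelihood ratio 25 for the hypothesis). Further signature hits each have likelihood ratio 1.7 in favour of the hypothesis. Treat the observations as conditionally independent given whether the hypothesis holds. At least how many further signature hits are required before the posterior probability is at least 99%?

Prior odds = (1/7)/(6/7) = 1/6.
Combined Bayes factor of the evidence already in hand = 2 × 25 = 50.
Odds after that evidence = (1/6) × 50 = 25/3.
Target odds = 0.99/0.01 = 99.
Need 1.7ⁿ ≥ 99 ÷ (25/3) = 11.88.
1.7⁴ = 8.3521 falls short of 11.88 but 1.7⁵ = 1419857/100000 reaches it, so n = 5.

5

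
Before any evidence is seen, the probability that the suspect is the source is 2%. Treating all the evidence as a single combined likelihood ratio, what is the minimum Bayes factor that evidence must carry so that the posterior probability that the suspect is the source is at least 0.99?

4851

Prior odds = 0.02/0.98 = 1/49.
Target odds = 0.99/0.01 = 99.
Required Bayes factor = 99 ÷ (1/49) = 4851.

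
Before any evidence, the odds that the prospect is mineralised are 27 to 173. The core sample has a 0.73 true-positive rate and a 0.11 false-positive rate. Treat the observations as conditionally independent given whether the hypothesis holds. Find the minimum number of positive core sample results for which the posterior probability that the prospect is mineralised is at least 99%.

Prior odds = 27/173.
Likelihood ratio of a positive result = 0.73/0.11 = 73/11.
Target posterior odds = 0.99/0.01 = 99.
Require (73/11)ⁿ ≥ 99 ÷ (27/173) = 1903/3.
(73/11)³ = 389017/1331 falls short of 1903/3 but (73/11)⁴ = 28398241/14641 reaches it, so n = 4.

4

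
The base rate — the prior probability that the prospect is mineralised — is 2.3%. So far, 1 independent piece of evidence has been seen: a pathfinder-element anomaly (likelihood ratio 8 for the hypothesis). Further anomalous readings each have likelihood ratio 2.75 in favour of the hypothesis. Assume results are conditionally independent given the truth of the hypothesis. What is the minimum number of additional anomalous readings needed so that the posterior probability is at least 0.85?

Prior odds = 0.023/0.977 = 23/977.
Bayes factor of the evidence already in hand = 8.
Odds after that evidence = (23/977) × 8 = 184/977.
Target odds = 0.85/0.15 = 17/3.
Need 2.75ⁿ ≥ 17/3 ÷ (184/977) = 16609/552.
2.75³ = 20.796875 falls short of 16609/552 but 2.75⁴ = 57.19140625 reaches it, so n = 4.

4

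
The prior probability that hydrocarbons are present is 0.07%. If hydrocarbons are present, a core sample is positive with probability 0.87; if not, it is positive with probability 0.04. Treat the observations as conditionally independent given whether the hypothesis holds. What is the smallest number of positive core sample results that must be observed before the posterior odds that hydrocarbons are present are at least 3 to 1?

3

Prior odds = 0.0007/0.9993 = 7/9993.
Likelihood ratio of a positive = 0.87/0.04 = 21.75.
Target odds = 3.
Require 21.75ⁿ ≥ 3 ÷ (7/9993) = 29979/7.
21.75² = 473.0625 falls short of 29979/7 but 21.75³ = 658503/64 reaches it, so n = 3.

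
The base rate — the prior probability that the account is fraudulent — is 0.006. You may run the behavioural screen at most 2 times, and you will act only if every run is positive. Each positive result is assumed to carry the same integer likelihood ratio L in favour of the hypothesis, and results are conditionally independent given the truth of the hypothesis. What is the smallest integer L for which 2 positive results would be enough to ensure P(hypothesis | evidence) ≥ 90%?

39

Prior odds = 0.006/0.994 = 3/497.
Target odds = 0.9/0.1 = 9.
Need L² ≥ 9 ÷ (3/497) = 1491.
38² = 1444 < 1491 ≤ 1521 = 39², so L = 39.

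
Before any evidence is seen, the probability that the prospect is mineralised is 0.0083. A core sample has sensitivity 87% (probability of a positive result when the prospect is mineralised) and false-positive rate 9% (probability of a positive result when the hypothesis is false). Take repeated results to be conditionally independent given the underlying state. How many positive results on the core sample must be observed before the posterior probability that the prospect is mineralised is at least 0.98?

4

Prior odds: 0.0083 ÷ 0.9917 = 83/9917.
Likelihood ratio of a positive result = 0.87/0.09 = 29/3.
Target posterior odds = 0.98/0.02 = 49.
Require (29/3)ⁿ ≥ 49 ÷ (83/9917) = 485933/83.
(29/3)³ = 24389/27 falls short of 485933/83 but (29/3)⁴ = 707281/81 reaches it, so n = 4.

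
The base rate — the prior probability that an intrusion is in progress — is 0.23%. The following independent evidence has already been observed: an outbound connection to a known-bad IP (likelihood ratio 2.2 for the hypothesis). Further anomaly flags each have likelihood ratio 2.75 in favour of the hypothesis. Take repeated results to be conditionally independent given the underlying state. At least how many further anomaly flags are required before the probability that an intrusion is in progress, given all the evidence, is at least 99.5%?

11

Prior odds = 0.0023/0.9977 = 23/9977.
Bayes factor of the evidence already in hand = 2.2.
Odds after that evidence = (23/9977) × 2.2 = 23/4535.
Target odds = 0.995/0.005 = 199.
Need 2.75ⁿ ≥ 199 ÷ (23/4535) = 902465/23.
2.75¹⁰ ≈24735.9 falls short of 902465/23 but 2.75¹¹ ≈68023.6 reaches it, so n = 11.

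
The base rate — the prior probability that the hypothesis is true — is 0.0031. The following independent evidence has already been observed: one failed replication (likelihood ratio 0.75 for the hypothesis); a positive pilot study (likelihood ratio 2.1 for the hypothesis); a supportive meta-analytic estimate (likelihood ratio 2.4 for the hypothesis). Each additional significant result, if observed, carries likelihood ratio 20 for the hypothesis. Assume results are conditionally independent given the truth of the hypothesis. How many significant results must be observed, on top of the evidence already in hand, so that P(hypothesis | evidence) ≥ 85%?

3

Prior odds = 0.0031/0.9969 = 31/9969.
Combined Bayes factor of the evidence already in hand = 0.75 × 2.1 × 2.4 = 3.78.
Odds after that evidence = (31/9969) × 3.78 = 1953/166150.
Target odds = 0.85/0.15 = 17/3.
Need 20ⁿ ≥ 17/3 ÷ (1953/166150) = 2824550/5859.
20² = 400 falls short of 2824550/5859 but 20³ = 8000 reaches it, so n = 3.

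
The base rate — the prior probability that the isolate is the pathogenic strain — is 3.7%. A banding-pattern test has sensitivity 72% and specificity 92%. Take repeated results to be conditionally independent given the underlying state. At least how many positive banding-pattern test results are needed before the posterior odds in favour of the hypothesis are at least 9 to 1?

Prior odds = 0.037/0.963 = 37/963.
False-positive rate = 1 − 0.92 = 0.08; likelihood ratio of a positive = 0.72/0.08 = 9.
Target odds = 9.
Require 9ⁿ ≥ 9 ÷ (37/963) = 8667/37.
9² = 81 falls short of 8667/37 but 9³ = 729 reaches it, so n = 3.

3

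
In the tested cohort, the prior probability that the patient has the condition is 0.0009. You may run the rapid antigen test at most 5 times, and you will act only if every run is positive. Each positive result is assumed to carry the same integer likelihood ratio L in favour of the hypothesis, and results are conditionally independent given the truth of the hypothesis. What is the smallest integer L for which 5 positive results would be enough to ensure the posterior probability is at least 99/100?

Prior odds = 0.0009/0.9991 = 9/9991.
Target odds = 0.99/0.01 = 99.
Need L⁵ ≥ 99 ÷ (9/9991) = 109901.
10⁵ = 100000 < 109901 ≤ 161051 = 11⁵, so L = 11.

11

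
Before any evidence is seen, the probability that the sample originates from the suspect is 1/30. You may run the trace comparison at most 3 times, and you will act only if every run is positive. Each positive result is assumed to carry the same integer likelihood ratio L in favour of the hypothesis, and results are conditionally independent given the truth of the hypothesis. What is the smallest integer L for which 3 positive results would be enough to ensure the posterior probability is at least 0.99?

Prior odds = (1/30)/(29/30) = 1/29.
Target odds = 0.99/0.01 = 99.
Need L³ ≥ 99 ÷ (1/29) = 2871.
14³ = 2744 < 2871 ≤ 3375 = 15³, so L = 15.

15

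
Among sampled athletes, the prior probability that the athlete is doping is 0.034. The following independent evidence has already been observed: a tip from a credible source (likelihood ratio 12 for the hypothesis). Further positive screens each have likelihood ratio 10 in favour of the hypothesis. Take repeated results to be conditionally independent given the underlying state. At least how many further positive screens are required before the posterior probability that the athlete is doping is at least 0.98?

3

Prior odds = 0.034/0.966 = 17/483.
Bayes factor of the evidence already in hand = 12.
Odds after that evidence = (17/483) × 12 = 68/161.
Target odds = 0.98/0.02 = 49.
Need 10ⁿ ≥ 49 ÷ (68/161) = 7889/68.
10² = 100 falls short of 7889/68 but 10³ = 1000 reaches it, so n = 3.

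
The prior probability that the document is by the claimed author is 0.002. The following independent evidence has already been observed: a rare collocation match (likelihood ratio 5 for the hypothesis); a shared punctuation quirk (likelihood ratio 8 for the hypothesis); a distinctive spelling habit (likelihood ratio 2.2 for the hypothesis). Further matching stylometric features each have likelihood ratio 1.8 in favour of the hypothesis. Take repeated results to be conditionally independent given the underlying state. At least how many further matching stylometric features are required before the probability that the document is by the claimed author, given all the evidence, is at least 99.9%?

Prior odds = 0.002/0.998 = 1/499.
Combined Bayes factor of the evidence already in hand = 5 × 8 × 2.2 = 88.
Odds after that evidence = (1/499) × 88 = 88/499.
Target odds = 0.999/0.001 = 999.
Need 1.8ⁿ ≥ 999 ÷ (88/499) = 498501/88.
1.8¹⁴ ≈3748.13 falls short of 498501/88 but 1.8¹⁵ ≈6746.64 reaches it, so n = 15.

15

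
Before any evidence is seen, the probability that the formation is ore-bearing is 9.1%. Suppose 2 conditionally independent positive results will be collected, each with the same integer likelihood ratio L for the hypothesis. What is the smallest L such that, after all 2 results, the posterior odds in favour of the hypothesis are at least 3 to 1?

Prior odds = 0.091/0.909 = 91/909.
Target odds = 3.
Need L² ≥ 3 ÷ (91/909) = 2727/91.
5² = 25 < 2727/91 ≤ 36 = 6², so L = 6.

6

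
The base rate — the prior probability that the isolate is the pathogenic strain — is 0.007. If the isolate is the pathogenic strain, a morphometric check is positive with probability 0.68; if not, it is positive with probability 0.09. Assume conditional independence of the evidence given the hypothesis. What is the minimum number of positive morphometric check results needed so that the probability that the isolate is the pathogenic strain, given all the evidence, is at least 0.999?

Prior odds = 0.007/0.993 = 7/993.
Likelihood ratio of a positive = 0.68/0.09 = 68/9.
Target posterior odds = 0.999/0.001 = 999.
Require (68/9)ⁿ ≥ 999 ÷ (7/993) = 992007/7.
(68/9)⁵ ≈24622.5 falls short of 992007/7 but (68/9)⁶ ≈186037 reaches it, so n = 6.

6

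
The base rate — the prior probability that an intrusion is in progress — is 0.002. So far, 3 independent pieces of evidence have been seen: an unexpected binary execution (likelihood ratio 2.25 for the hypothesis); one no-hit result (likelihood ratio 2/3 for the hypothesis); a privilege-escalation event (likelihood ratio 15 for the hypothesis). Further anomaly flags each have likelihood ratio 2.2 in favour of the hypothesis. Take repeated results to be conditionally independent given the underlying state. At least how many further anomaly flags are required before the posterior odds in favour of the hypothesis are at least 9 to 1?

Prior odds = 0.002/0.998 = 1/499.
Combined Bayes factor of the evidence already in hand = 2.25 × (2/3) × 15 = 22.5.
Odds after that evidence = (1/499) × 22.5 = 45/998.
Target odds = 9.
Need 2.2ⁿ ≥ 9 ÷ (45/998) = 199.6.
2.2⁶ = 1771561/15625 falls short of 199.6 but 2.2⁷ = 19487171/78125 reaches it, so n = 7.

7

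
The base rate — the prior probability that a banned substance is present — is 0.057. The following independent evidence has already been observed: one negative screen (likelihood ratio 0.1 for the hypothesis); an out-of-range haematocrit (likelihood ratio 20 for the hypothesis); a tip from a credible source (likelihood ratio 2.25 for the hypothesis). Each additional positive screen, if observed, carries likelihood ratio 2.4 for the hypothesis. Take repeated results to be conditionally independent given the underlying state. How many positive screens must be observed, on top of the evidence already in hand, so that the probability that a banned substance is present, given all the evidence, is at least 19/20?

5

Prior odds = 0.057/0.943 = 57/943.
Combined Bayes factor of the evidence already in hand = 0.1 × 20 × 2.25 = 4.5.
Odds after that evidence = (57/943) × 4.5 = 513/1886.
Target odds = 0.95/0.05 = 19.
Need 2.4ⁿ ≥ 19 ÷ (513/1886) = 1886/27.
2.4⁴ = 33.1776 falls short of 1886/27 but 2.4⁵ = 79.62624 reaches it, so n = 5.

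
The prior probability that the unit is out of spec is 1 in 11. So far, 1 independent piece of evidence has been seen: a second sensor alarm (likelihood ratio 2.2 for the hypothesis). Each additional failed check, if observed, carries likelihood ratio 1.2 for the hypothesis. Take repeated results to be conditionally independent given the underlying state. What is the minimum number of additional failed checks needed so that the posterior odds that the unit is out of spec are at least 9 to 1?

Prior odds = (1/11)/(10/11) = 0.1.
Bayes factor of the evidence already in hand = 2.2.
Odds after that evidence = 0.1 × 2.2 = 0.22.
Target odds = 9.
Need 1.2ⁿ ≥ 9 ÷ 0.22 = 450/11.
1.2²⁰ ≈38.3376 falls short of 450/11 but 1.2²¹ ≈46.0051 reaches it, so n = 21.

21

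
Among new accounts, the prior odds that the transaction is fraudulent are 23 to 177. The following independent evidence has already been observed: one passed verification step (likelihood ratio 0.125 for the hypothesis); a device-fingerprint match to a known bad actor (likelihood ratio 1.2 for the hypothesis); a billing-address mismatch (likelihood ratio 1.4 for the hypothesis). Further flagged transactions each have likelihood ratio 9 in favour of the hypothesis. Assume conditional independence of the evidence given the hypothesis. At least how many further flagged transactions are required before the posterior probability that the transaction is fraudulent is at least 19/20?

3

Prior odds = 23/177.
Combined Bayes factor of the evidence already in hand = 0.125 × 1.2 × 1.4 = 0.21.
Odds after that evidence = (23/177) × 0.21 = 161/5900.
Target odds = 0.95/0.05 = 19.
Need 9ⁿ ≥ 19 ÷ (161/5900) = 112100/161.
9² = 81 falls short of 112100/161 but 9³ = 729 reaches it, so n = 3.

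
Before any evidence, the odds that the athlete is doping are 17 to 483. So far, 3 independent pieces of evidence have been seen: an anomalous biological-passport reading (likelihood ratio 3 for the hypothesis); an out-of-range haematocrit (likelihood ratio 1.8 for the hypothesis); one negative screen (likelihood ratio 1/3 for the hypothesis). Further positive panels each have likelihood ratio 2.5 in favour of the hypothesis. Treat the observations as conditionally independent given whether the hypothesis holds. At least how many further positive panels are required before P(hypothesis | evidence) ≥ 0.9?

6

Prior odds = 17/483.
Combined Bayes factor of the evidence already in hand = 3 × 1.8 × (1/3) = 1.8.
Odds after that evidence = (17/483) × 1.8 = 51/805.
Target odds = 0.9/0.1 = 9.
Need 2.5ⁿ ≥ 9 ÷ (51/805) = 2415/17.
2.5⁵ = 97.65625 falls short of 2415/17 but 2.5⁶ = 244.140625 reaches it, so n = 6.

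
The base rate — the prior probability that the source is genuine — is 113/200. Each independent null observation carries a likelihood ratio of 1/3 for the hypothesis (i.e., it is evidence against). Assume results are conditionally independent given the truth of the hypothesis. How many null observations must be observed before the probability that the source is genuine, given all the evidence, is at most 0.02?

4

Prior odds: 0.565 ÷ 0.435 = 113/87.
Likelihood ratio per null observation = 1/3.
Target posterior odds = 0.02/0.98 = 1/49.
Need (113/87) × (1/3)ⁿ ≤ 1/49, i.e. (1/3)ⁿ ≤ 87/5537.
(1/3)³ = 1/27 is still above 87/5537 but (1/3)⁴ = 1/81 is at or below it, so n = 4.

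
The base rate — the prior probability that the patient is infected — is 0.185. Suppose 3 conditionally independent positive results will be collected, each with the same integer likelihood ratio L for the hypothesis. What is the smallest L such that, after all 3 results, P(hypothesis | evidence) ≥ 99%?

8

Prior odds = 0.185/0.815 = 37/163.
Target odds = 0.99/0.01 = 99.
Need L³ ≥ 99 ÷ (37/163) = 16137/37.
7³ = 343 < 16137/37 ≤ 512 = 8³, so L = 8.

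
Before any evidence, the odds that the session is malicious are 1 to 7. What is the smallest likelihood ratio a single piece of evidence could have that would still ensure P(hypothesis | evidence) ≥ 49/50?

343

Prior odds = 1/7.
Target odds = 0.98/0.02 = 49.
Required Bayes factor = 49 ÷ (1/7) = 343.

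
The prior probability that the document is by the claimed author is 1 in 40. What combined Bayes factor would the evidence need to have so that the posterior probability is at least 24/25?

Prior odds = 0.025/0.975 = 1/39.
Target odds = 0.96/0.04 = 24.
Required Bayes factor = 24 ÷ (1/39) = 936.

936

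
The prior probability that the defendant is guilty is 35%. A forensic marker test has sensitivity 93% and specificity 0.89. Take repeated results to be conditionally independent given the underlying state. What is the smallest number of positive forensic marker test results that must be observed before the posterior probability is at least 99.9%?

Prior odds = 0.35/0.65 = 7/13.
False-positive rate = 1 − 0.89 = 0.11; likelihood ratio of a positive = 0.93/0.11 = 93/11.
Target posterior odds = 0.999/0.001 = 999.
Need (7/13) × (93/11)ⁿ ≥ 999, i.e. (93/11)ⁿ ≥ 12987/7.
(93/11)³ = 804357/1331 falls short of 12987/7 but (93/11)⁴ = 74805201/14641 reaches it, so n = 4.

4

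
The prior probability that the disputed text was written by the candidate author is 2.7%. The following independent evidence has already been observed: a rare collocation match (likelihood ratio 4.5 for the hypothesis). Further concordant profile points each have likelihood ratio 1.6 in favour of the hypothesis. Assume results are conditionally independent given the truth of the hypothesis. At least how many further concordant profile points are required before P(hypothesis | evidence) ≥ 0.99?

Prior odds = 0.027/0.973 = 27/973.
Bayes factor of the evidence already in hand = 4.5.
Odds after that evidence = (27/973) × 4.5 = 243/1946.
Target odds = 0.99/0.01 = 99.
Need 1.6ⁿ ≥ 99 ÷ (243/1946) = 21406/27.
1.6¹⁴ ≈720.576 falls short of 21406/27 but 1.6¹⁵ ≈1152.92 reaches it, so n = 15.

15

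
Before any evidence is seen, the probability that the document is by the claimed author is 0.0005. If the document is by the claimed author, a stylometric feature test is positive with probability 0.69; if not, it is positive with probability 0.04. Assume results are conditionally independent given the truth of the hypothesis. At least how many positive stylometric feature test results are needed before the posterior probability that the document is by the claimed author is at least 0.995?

5

Prior odds: 0.0005 ÷ 0.9995 = 1/1999.
Likelihood ratio of a positive = 0.69/0.04 = 17.25.
Target odds: 0.995 ÷ 0.005 = 199.
Require 17.25ⁿ ≥ 199 ÷ (1/1999) = 397801.
17.25⁴ = 22667121/256 falls short of 397801 but 17.25⁵ ≈1.52737e+06 reaches it, so n = 5.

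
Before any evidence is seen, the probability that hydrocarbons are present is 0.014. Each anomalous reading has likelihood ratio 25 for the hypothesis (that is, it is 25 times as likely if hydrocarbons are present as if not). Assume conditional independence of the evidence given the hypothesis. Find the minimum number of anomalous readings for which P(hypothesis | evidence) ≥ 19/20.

3

Prior odds = 0.014/0.986 = 7/493.
Likelihood ratio per anomalous reading = 25.
Target odds: 0.95 ÷ 0.05 = 19.
Require 25ⁿ ≥ 19 ÷ (7/493) = 9367/7.
25² = 625 falls short of 9367/7 but 25³ = 15625 reaches it, so n = 3.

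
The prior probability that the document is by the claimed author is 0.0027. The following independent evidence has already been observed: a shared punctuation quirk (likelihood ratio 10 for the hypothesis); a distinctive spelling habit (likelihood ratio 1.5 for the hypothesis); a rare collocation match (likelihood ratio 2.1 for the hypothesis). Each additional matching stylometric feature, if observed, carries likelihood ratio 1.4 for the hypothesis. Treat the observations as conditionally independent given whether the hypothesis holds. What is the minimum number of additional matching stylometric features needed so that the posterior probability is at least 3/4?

Prior odds = 0.0027/0.9973 = 27/9973.
Combined Bayes factor of the evidence already in hand = 10 × 1.5 × 2.1 = 31.5.
Odds after that evidence = (27/9973) × 31.5 = 1701/19946.
Target odds = 0.75/0.25 = 3.
Need 1.4ⁿ ≥ 3 ÷ (1701/19946) = 19946/567.
1.4¹⁰ = 282475249/9765625 falls short of 19946/567 but 1.4¹¹ ≈40.4957 reaches it, so n = 11.

11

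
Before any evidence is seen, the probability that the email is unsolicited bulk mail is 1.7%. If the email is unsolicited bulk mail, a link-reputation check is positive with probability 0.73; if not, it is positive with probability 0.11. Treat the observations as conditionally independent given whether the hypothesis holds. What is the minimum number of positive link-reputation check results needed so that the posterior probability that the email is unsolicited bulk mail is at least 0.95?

Prior odds: 0.017 ÷ 0.983 = 17/983.
Likelihood ratio of a positive = 0.73/0.11 = 73/11.
Target posterior odds = 0.95/0.05 = 19.
Need (17/983) × (73/11)ⁿ ≥ 19, i.e. (73/11)ⁿ ≥ 18677/17.
(73/11)³ = 389017/1331 falls short of 18677/17 but (73/11)⁴ = 28398241/14641 reaches it, so n = 4.

4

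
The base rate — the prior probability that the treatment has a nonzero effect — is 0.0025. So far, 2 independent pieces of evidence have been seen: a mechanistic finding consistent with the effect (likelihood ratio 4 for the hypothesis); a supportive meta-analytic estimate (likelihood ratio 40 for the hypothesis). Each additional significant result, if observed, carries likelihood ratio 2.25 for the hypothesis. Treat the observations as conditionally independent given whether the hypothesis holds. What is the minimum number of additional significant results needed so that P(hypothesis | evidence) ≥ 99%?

Prior odds = 0.0025/0.9975 = 1/399.
Combined Bayes factor of the evidence already in hand = 4 × 40 = 160.
Odds after that evidence = (1/399) × 160 = 160/399.
Target odds = 0.99/0.01 = 99.
Need 2.25ⁿ ≥ 99 ÷ (160/399) = 246.88125.
2.25⁶ = 531441/4096 falls short of 246.88125 but 2.25⁷ = 4782969/16384 reaches it, so n = 7.

7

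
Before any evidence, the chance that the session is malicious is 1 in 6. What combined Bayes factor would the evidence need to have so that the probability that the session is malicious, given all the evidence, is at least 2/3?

Prior odds = (1/6)/(5/6) = 0.2.
Target odds = (2/3)/(1/3) = 2.
Required Bayes factor = 2 ÷ 0.2 = 10.

10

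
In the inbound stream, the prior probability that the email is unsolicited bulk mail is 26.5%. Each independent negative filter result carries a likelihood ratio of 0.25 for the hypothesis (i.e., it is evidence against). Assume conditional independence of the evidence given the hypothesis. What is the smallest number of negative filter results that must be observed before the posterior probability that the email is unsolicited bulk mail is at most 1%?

Prior odds = 0.265/0.735 = 53/147.
Likelihood ratio per negative filter result = 0.25.
Target odds: 0.01 ÷ 0.99 = 1/99.
Require 0.25ⁿ ≤ 1/99 ÷ (53/147) = 49/1749.
0.25² = 0.0625 is still above 49/1749 but 0.25³ = 0.015625 is at or below it, so n = 3.

3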